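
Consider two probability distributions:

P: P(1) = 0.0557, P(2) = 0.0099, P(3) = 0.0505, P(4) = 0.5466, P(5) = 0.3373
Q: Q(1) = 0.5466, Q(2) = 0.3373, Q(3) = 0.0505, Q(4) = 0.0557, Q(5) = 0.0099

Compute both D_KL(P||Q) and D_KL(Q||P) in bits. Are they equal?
D_KL(P||Q) = 3.2840 bits, D_KL(Q||P) = 3.2840 bits. Yes, in this case they are equal (although KL divergence is not symmetric in general).

D_KL(P||Q) = Σ P(x) log₂(P(x)/Q(x))

Computing term by term:
  P(1)·log₂(P(1)/Q(1)) = 0.0557·log₂(0.0557/0.5466) = -0.18352
  P(2)·log₂(P(2)/Q(2)) = 0.0099·log₂(0.0099/0.3373) = -0.05040
  P(3)·log₂(P(3)/Q(3)) = 0.0505·log₂(0.0505/0.0505) = 0.00000
  P(4)·log₂(P(4)/Q(4)) = 0.5466·log₂(0.5466/0.0557) = 1.80090
  P(5)·log₂(P(5)/Q(5)) = 0.3373·log₂(0.3373/0.0099) = 1.71701

D_KL(P||Q) = -0.18352 - 0.05040 + 0.00000 + 1.80090 + 1.71701 = 3.28399 ≈ 3.2840 bits

D_KL(Q||P) = Σ Q(x) log₂(Q(x)/P(x))

Computing term by term:
  Q(1)·log₂(Q(1)/P(1)) = 0.5466·log₂(0.5466/0.0557) = 1.80090
  Q(2)·log₂(Q(2)/P(2)) = 0.3373·log₂(0.3373/0.0099) = 1.71701
  Q(3)·log₂(Q(3)/P(3)) = 0.0505·log₂(0.0505/0.0505) = 0.00000
  Q(4)·log₂(Q(4)/P(4)) = 0.0557·log₂(0.0557/0.5466) = -0.18352
  Q(5)·log₂(Q(5)/P(5)) = 0.0099·log₂(0.0099/0.3373) = -0.05040

D_KL(Q||P) = 1.80090 + 1.71701 + 0.00000 - 0.18352 - 0.05040 = 3.28399 ≈ 3.2840 bits

These ARE equal here. Q is P with outcomes relabeled (Q(1) = P(4), Q(2) = P(5), Q(4) = P(1), Q(5) = P(2)) by a relabeling that is its own inverse, so the two sums contain exactly the same terms in a different order. This is a special case — KL divergence is not symmetric in general: D_KL(P||Q) ≠ D_KL(Q||P) for most P, Q.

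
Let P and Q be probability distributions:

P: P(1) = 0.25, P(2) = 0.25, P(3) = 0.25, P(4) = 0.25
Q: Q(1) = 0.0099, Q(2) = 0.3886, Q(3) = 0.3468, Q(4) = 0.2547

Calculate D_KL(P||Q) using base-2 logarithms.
0.8807 bits

D_KL(P||Q) = Σ P(x) log₂(P(x)/Q(x))

Computing term by term:
  P(1)·log₂(P(1)/Q(1)) = 0.25·log₂(0.25/0.0099) = 1.16459
  P(2)·log₂(P(2)/Q(2)) = 0.25·log₂(0.25/0.3886) = -0.15909
  P(3)·log₂(P(3)/Q(3)) = 0.25·log₂(0.25/0.3468) = -0.11804
  P(4)·log₂(P(4)/Q(4)) = 0.25·log₂(0.25/0.2547) = -0.00672

D_KL(P||Q) = 1.16459 - 0.15909 - 0.11804 - 0.00672 = 0.88074 ≈ 0.8807 bits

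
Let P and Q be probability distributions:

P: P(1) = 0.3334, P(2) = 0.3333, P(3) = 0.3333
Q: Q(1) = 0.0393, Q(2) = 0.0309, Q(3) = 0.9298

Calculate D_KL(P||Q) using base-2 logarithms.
1.6787 bits

D_KL(P||Q) = Σ P(x) log₂(P(x)/Q(x))

Computing term by term:
  P(1)·log₂(P(1)/Q(1)) = 0.3334·log₂(0.3334/0.0393) = 1.02842
  P(2)·log₂(P(2)/Q(2)) = 0.3333·log₂(0.3333/0.0309) = 1.14360
  P(3)·log₂(P(3)/Q(3)) = 0.3333·log₂(0.3333/0.9298) = -0.49332

D_KL(P||Q) = 1.02842 + 1.14360 - 0.49332 = 1.67870 ≈ 1.6787 bits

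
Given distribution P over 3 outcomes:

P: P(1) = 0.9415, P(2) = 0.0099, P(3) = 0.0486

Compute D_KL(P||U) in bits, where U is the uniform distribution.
1.2251 bits

U(i) = 1/3 for all i

D_KL(P||U) = Σ P(x) log₂(P(x) / (1/3))
           = Σ P(x) log₂(P(x)) + log₂(3)
           = log₂(3) - H(P)

H(P) = -Σ P(x) log₂(P(x)):
  -P(1)·log₂(P(1)) = -(0.9415)·log₂(0.9415) = 0.08188
  -P(2)·log₂(P(2)) = -(0.0099)·log₂(0.0099) = 0.06592
  -P(3)·log₂(P(3)) = -(0.0486)·log₂(0.0486) = 0.21204
H(P) = 0.08188 + 0.06592 + 0.21204 = 0.35984 bits

log₂(3) = 1.58496 bits

D_KL(P||U) = 1.58496 - 0.35984 = 1.22512 ≈ 1.2251 bits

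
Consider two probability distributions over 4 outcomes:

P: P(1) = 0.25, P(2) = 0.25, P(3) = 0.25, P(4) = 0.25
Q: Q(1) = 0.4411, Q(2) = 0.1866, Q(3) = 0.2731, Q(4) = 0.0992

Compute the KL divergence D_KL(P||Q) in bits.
0.2022 bits

D_KL(P||Q) = Σ P(x) log₂(P(x)/Q(x))

Computing term by term:
  P(1)·log₂(P(1)/Q(1)) = 0.25·log₂(0.25/0.4411) = -0.20479
  P(2)·log₂(P(2)/Q(2)) = 0.25·log₂(0.25/0.1866) = 0.10549
  P(3)·log₂(P(3)/Q(3)) = 0.25·log₂(0.25/0.2731) = -0.03188
  P(4)·log₂(P(4)/Q(4)) = 0.25·log₂(0.25/0.0992) = 0.33338

D_KL(P||Q) = -0.20479 + 0.10549 - 0.03188 + 0.33338 = 0.20220 ≈ 0.2022 bits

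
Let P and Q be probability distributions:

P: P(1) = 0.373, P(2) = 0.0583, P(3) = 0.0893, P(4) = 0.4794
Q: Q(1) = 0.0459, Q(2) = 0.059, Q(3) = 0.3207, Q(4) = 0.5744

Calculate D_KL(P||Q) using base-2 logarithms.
0.8367 bits

D_KL(P||Q) = Σ P(x) log₂(P(x)/Q(x))

Computing term by term:
  P(1)·log₂(P(1)/Q(1)) = 0.373·log₂(0.373/0.0459) = 1.12743
  P(2)·log₂(P(2)/Q(2)) = 0.0583·log₂(0.0583/0.059) = -0.00100
  P(3)·log₂(P(3)/Q(3)) = 0.0893·log₂(0.0893/0.3207) = -0.16471
  P(4)·log₂(P(4)/Q(4)) = 0.4794·log₂(0.4794/0.5744) = -0.12504

D_KL(P||Q) = 1.12743 - 0.00100 - 0.16471 - 0.12504 = 0.83668 ≈ 0.8367 bits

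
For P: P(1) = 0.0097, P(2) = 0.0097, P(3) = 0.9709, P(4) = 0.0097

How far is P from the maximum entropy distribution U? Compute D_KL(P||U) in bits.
1.7640 bits

U(i) = 1/4 for all i

D_KL(P||U) = Σ P(x) log₂(P(x) / (1/4))
           = Σ P(x) log₂(P(x)) + log₂(4)
           = log₂(4) - H(P)

H(P) = -Σ P(x) log₂(P(x)):
  -P(1)·log₂(P(1)) = -(0.0097)·log₂(0.0097) = 0.06487
  -P(2)·log₂(P(2)) = -(0.0097)·log₂(0.0097) = 0.06487
  -P(3)·log₂(P(3)) = -(0.9709)·log₂(0.9709) = 0.04137
  -P(4)·log₂(P(4)) = -(0.0097)·log₂(0.0097) = 0.06487
H(P) = 0.06487 + 0.06487 + 0.04137 + 0.06487 = 0.23598 bits

log₂(4) = 2.00000 bits

D_KL(P||U) = 2.00000 - 0.23598 = 1.76402 ≈ 1.7640 bits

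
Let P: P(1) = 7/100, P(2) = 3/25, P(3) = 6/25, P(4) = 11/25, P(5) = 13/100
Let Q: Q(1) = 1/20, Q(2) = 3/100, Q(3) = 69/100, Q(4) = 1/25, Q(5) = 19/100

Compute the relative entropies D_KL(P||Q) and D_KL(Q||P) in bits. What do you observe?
D_KL(P||Q) = 1.3593 bits, D_KL(Q||P) = 0.9326 bits. The two directions give different values (D_KL(P||Q) exceeds D_KL(Q||P) by 0.4267 bits): KL divergence is asymmetric.

D_KL(P||Q) = Σ P(x) log₂(P(x)/Q(x))

Computing term by term:
  P(1)·log₂(P(1)/Q(1)) = (7/100)·log₂((7/100)/(1/20)) = 0.03398
  P(2)·log₂(P(2)/Q(2)) = (3/25)·log₂((3/25)/(3/100)) = 0.24000
  P(3)·log₂(P(3)/Q(3)) = (6/25)·log₂((6/25)/(69/100)) = -0.36565
  P(4)·log₂(P(4)/Q(4)) = (11/25)·log₂((11/25)/(1/25)) = 1.52215
  P(5)·log₂(P(5)/Q(5)) = (13/100)·log₂((13/100)/(19/100)) = -0.07117

D_KL(P||Q) = 0.03398 + 0.24000 - 0.36565 + 1.52215 - 0.07117 = 1.35931 ≈ 1.3593 bits

D_KL(Q||P) = Σ Q(x) log₂(Q(x)/P(x))

Computing term by term:
  Q(1)·log₂(Q(1)/P(1)) = (1/20)·log₂((1/20)/(7/100)) = -0.02427
  Q(2)·log₂(Q(2)/P(2)) = (3/100)·log₂((3/100)/(3/25)) = -0.06000
  Q(3)·log₂(Q(3)/P(3)) = (69/100)·log₂((69/100)/(6/25)) = 1.05126
  Q(4)·log₂(Q(4)/P(4)) = (1/25)·log₂((1/25)/(11/25)) = -0.13838
  Q(5)·log₂(Q(5)/P(5)) = (19/100)·log₂((19/100)/(13/100)) = 0.10402

D_KL(Q||P) = -0.02427 - 0.06000 + 1.05126 - 0.13838 + 0.10402 = 0.93263 ≈ 0.9326 bits

These are NOT equal (difference: 0.4267 bits). KL divergence is asymmetric: D_KL(P||Q) ≠ D_KL(Q||P) in general.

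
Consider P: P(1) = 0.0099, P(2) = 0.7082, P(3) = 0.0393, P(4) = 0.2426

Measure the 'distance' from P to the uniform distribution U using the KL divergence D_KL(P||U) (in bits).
0.9023 bits

U(i) = 1/4 for all i

D_KL(P||U) = Σ P(x) log₂(P(x) / (1/4))
           = Σ P(x) log₂(P(x)) + log₂(4)
           = log₂(4) - H(P)

H(P) = -Σ P(x) log₂(P(x)):
  -P(1)·log₂(P(1)) = -(0.0099)·log₂(0.0099) = 0.06592
  -P(2)·log₂(P(2)) = -(0.7082)·log₂(0.7082) = 0.35252
  -P(3)·log₂(P(3)) = -(0.0393)·log₂(0.0393) = 0.18350
  -P(4)·log₂(P(4)) = -(0.2426)·log₂(0.2426) = 0.49572
H(P) = 0.06592 + 0.35252 + 0.18350 + 0.49572 = 1.09766 bits

log₂(4) = 2.00000 bits

D_KL(P||U) = 2.00000 - 1.09766 = 0.90234 ≈ 0.9023 bits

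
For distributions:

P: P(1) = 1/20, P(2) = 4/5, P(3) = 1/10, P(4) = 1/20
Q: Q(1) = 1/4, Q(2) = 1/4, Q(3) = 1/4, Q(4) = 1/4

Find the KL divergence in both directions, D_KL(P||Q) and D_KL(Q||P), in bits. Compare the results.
D_KL(P||Q) = 0.9781 bits, D_KL(Q||P) = 1.0719 bits. D_KL(Q||P) is larger than D_KL(P||Q) by 0.0938 bits; the two directions differ.

D_KL(P||Q) = Σ P(x) log₂(P(x)/Q(x))

Computing term by term:
  P(1)·log₂(P(1)/Q(1)) = (1/20)·log₂((1/20)/(1/4)) = -0.11610
  P(2)·log₂(P(2)/Q(2)) = (4/5)·log₂((4/5)/(1/4)) = 1.34246
  P(3)·log₂(P(3)/Q(3)) = (1/10)·log₂((1/10)/(1/4)) = -0.13219
  P(4)·log₂(P(4)/Q(4)) = (1/20)·log₂((1/20)/(1/4)) = -0.11610

D_KL(P||Q) = -0.11610 + 1.34246 - 0.13219 - 0.11610 = 0.97807 ≈ 0.9781 bits

D_KL(Q||P) = Σ Q(x) log₂(Q(x)/P(x))

Computing term by term:
  Q(1)·log₂(Q(1)/P(1)) = (1/4)·log₂((1/4)/(1/20)) = 0.58048
  Q(2)·log₂(Q(2)/P(2)) = (1/4)·log₂((1/4)/(4/5)) = -0.41952
  Q(3)·log₂(Q(3)/P(3)) = (1/4)·log₂((1/4)/(1/10)) = 0.33048
  Q(4)·log₂(Q(4)/P(4)) = (1/4)·log₂((1/4)/(1/20)) = 0.58048

D_KL(Q||P) = 0.58048 - 0.41952 + 0.33048 + 0.58048 = 1.07192 ≈ 1.0719 bits

These are NOT equal (difference: 0.0938 bits). KL divergence is asymmetric: D_KL(P||Q) ≠ D_KL(Q||P) in general.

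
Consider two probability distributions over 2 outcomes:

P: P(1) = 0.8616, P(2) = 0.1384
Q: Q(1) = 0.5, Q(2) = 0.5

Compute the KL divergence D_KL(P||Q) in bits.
0.4200 bits

D_KL(P||Q) = Σ P(x) log₂(P(x)/Q(x))

Computing term by term:
  P(1)·log₂(P(1)/Q(1)) = 0.8616·log₂(0.8616/0.5) = 0.67643
  P(2)·log₂(P(2)/Q(2)) = 0.1384·log₂(0.1384/0.5) = -0.25647

D_KL(P||Q) = 0.67643 - 0.25647 = 0.41996 ≈ 0.4200 bits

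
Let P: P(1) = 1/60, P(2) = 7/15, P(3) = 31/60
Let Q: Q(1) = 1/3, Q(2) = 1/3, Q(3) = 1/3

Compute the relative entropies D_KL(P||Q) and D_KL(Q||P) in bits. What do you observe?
D_KL(P||Q) = 0.4812 bits, D_KL(Q||P) = 1.0681 bits. The two directions give different values (D_KL(Q||P) exceeds D_KL(P||Q) by 0.5869 bits): KL divergence is asymmetric.

D_KL(P||Q) = Σ P(x) log₂(P(x)/Q(x))

Computing term by term:
  P(1)·log₂(P(1)/Q(1)) = (1/60)·log₂((1/60)/(1/3)) = -0.07203
  P(2)·log₂(P(2)/Q(2)) = (7/15)·log₂((7/15)/(1/3)) = 0.22653
  P(3)·log₂(P(3)/Q(3)) = (31/60)·log₂((31/60)/(1/3)) = 0.32667

D_KL(P||Q) = -0.07203 + 0.22653 + 0.32667 = 0.48117 ≈ 0.4812 bits

D_KL(Q||P) = Σ Q(x) log₂(Q(x)/P(x))

Computing term by term:
  Q(1)·log₂(Q(1)/P(1)) = (1/3)·log₂((1/3)/(1/60)) = 1.44064
  Q(2)·log₂(Q(2)/P(2)) = (1/3)·log₂((1/3)/(7/15)) = -0.16181
  Q(3)·log₂(Q(3)/P(3)) = (1/3)·log₂((1/3)/(31/60)) = -0.21076

D_KL(Q||P) = 1.44064 - 0.16181 - 0.21076 = 1.06807 ≈ 1.0681 bits

These are NOT equal (difference: 0.5869 bits). KL divergence is asymmetric: D_KL(P||Q) ≠ D_KL(Q||P) in general.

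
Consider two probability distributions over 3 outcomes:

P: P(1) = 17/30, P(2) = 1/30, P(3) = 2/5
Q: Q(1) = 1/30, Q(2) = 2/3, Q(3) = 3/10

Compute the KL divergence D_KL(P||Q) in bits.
2.3382 bits

D_KL(P||Q) = Σ P(x) log₂(P(x)/Q(x))

Computing term by term:
  P(1)·log₂(P(1)/Q(1)) = (17/30)·log₂((17/30)/(1/30)) = 2.31623
  P(2)·log₂(P(2)/Q(2)) = (1/30)·log₂((1/30)/(2/3)) = -0.14406
  P(3)·log₂(P(3)/Q(3)) = (2/5)·log₂((2/5)/(3/10)) = 0.16601

D_KL(P||Q) = 2.31623 - 0.14406 + 0.16601 = 2.33818 ≈ 2.3382 bits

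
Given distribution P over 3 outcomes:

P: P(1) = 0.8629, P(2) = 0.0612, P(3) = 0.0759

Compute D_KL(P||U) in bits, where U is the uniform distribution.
0.8724 bits

U(i) = 1/3 for all i

D_KL(P||U) = Σ P(x) log₂(P(x) / (1/3))
           = Σ P(x) log₂(P(x)) + log₂(3)
           = log₂(3) - H(P)

H(P) = -Σ P(x) log₂(P(x)):
  -P(1)·log₂(P(1)) = -(0.8629)·log₂(0.8629) = 0.18357
  -P(2)·log₂(P(2)) = -(0.0612)·log₂(0.0612) = 0.24666
  -P(3)·log₂(P(3)) = -(0.0759)·log₂(0.0759) = 0.28233
H(P) = 0.18357 + 0.24666 + 0.28233 = 0.71256 bits

log₂(3) = 1.58496 bits

D_KL(P||U) = 1.58496 - 0.71256 = 0.87240 ≈ 0.8724 bits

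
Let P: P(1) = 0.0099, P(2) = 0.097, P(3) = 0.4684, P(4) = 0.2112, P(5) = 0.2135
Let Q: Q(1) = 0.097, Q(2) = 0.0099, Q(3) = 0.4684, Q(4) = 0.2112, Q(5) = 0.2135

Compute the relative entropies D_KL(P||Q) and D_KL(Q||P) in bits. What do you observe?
D_KL(P||Q) = 0.2868 bits, D_KL(Q||P) = 0.2868 bits. The two directions give the same value here, because Q is a self-inverse relabeling of P; in general KL divergence is asymmetric.

D_KL(P||Q) = Σ P(x) log₂(P(x)/Q(x))

Computing term by term:
  P(1)·log₂(P(1)/Q(1)) = 0.0099·log₂(0.0099/0.097) = -0.03260
  P(2)·log₂(P(2)/Q(2)) = 0.097·log₂(0.097/0.0099) = 0.31937
  P(3)·log₂(P(3)/Q(3)) = 0.4684·log₂(0.4684/0.4684) = 0.00000
  P(4)·log₂(P(4)/Q(4)) = 0.2112·log₂(0.2112/0.2112) = 0.00000
  P(5)·log₂(P(5)/Q(5)) = 0.2135·log₂(0.2135/0.2135) = 0.00000

D_KL(P||Q) = -0.03260 + 0.31937 + 0.00000 + 0.00000 + 0.00000 = 0.28677 ≈ 0.2868 bits

D_KL(Q||P) = Σ Q(x) log₂(Q(x)/P(x))

Computing term by term:
  Q(1)·log₂(Q(1)/P(1)) = 0.097·log₂(0.097/0.0099) = 0.31937
  Q(2)·log₂(Q(2)/P(2)) = 0.0099·log₂(0.0099/0.097) = -0.03260
  Q(3)·log₂(Q(3)/P(3)) = 0.4684·log₂(0.4684/0.4684) = 0.00000
  Q(4)·log₂(Q(4)/P(4)) = 0.2112·log₂(0.2112/0.2112) = 0.00000
  Q(5)·log₂(Q(5)/P(5)) = 0.2135·log₂(0.2135/0.2135) = 0.00000

D_KL(Q||P) = 0.31937 - 0.03260 + 0.00000 + 0.00000 + 0.00000 = 0.28677 ≈ 0.2868 bits

These ARE equal here. Q is P with outcomes relabeled (Q(1) = P(2), Q(2) = P(1)) by a relabeling that is its own inverse, so the two sums contain exactly the same terms in a different order. This is a special case — KL divergence is not symmetric in general: D_KL(P||Q) ≠ D_KL(Q||P) for most P, Q.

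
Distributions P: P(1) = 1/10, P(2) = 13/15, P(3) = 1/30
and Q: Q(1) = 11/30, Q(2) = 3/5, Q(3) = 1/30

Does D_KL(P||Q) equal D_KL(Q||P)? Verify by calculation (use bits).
D_KL(P||Q) = 0.2723 bits, D_KL(Q||P) = 0.3690 bits. No — D_KL(P||Q) ≠ D_KL(Q||P) for this pair.

D_KL(P||Q) = Σ P(x) log₂(P(x)/Q(x))

Computing term by term:
  P(1)·log₂(P(1)/Q(1)) = (1/10)·log₂((1/10)/(11/30)) = -0.18745
  P(2)·log₂(P(2)/Q(2)) = (13/15)·log₂((13/15)/(3/5)) = 0.45978
  P(3)·log₂(P(3)/Q(3)) = (1/30)·log₂((1/30)/(1/30)) = 0.00000

D_KL(P||Q) = -0.18745 + 0.45978 + 0.00000 = 0.27233 ≈ 0.2723 bits

D_KL(Q||P) = Σ Q(x) log₂(Q(x)/P(x))

Computing term by term:
  Q(1)·log₂(Q(1)/P(1)) = (11/30)·log₂((11/30)/(1/10)) = 0.68731
  Q(2)·log₂(Q(2)/P(2)) = (3/5)·log₂((3/5)/(13/15)) = -0.31831
  Q(3)·log₂(Q(3)/P(3)) = (1/30)·log₂((1/30)/(1/30)) = 0.00000

D_KL(Q||P) = 0.68731 - 0.31831 + 0.00000 = 0.36900 ≈ 0.3690 bits

These are NOT equal (difference: 0.0967 bits). KL divergence is asymmetric: D_KL(P||Q) ≠ D_KL(Q||P) in general.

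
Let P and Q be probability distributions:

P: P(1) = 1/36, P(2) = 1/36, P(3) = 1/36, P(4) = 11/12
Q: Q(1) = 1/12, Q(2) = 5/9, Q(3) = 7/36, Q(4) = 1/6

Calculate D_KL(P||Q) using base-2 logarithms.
2.0124 bits

D_KL(P||Q) = Σ P(x) log₂(P(x)/Q(x))

Computing term by term:
  P(1)·log₂(P(1)/Q(1)) = (1/36)·log₂((1/36)/(1/12)) = -0.04403
  P(2)·log₂(P(2)/Q(2)) = (1/36)·log₂((1/36)/(5/9)) = -0.12005
  P(3)·log₂(P(3)/Q(3)) = (1/36)·log₂((1/36)/(7/36)) = -0.07798
  P(4)·log₂(P(4)/Q(4)) = (11/12)·log₂((11/12)/(1/6)) = 2.25448

D_KL(P||Q) = -0.04403 - 0.12005 - 0.07798 + 2.25448 = 2.01242 ≈ 2.0124 bits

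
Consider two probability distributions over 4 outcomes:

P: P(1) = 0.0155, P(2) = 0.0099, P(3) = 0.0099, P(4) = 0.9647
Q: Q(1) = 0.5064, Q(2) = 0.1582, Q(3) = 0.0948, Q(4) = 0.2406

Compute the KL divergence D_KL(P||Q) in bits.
1.7829 bits

D_KL(P||Q) = Σ P(x) log₂(P(x)/Q(x))

Computing term by term:
  P(1)·log₂(P(1)/Q(1)) = 0.0155·log₂(0.0155/0.5064) = -0.07796
  P(2)·log₂(P(2)/Q(2)) = 0.0099·log₂(0.0099/0.1582) = -0.03958
  P(3)·log₂(P(3)/Q(3)) = 0.0099·log₂(0.0099/0.0948) = -0.03227
  P(4)·log₂(P(4)/Q(4)) = 0.9647·log₂(0.9647/0.2406) = 1.93272

D_KL(P||Q) = -0.07796 - 0.03958 - 0.03227 + 1.93272 = 1.78291 ≈ 1.7829 bits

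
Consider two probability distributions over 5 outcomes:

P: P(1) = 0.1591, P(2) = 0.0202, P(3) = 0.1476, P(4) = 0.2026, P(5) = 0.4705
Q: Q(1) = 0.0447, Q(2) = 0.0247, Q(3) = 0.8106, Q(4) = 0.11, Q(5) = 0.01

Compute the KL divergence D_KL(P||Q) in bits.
2.7155 bits

D_KL(P||Q) = Σ P(x) log₂(P(x)/Q(x))

Computing term by term:
  P(1)·log₂(P(1)/Q(1)) = 0.1591·log₂(0.1591/0.0447) = 0.29141
  P(2)·log₂(P(2)/Q(2)) = 0.0202·log₂(0.0202/0.0247) = -0.00586
  P(3)·log₂(P(3)/Q(3)) = 0.1476·log₂(0.1476/0.8106) = -0.36270
  P(4)·log₂(P(4)/Q(4)) = 0.2026·log₂(0.2026/0.11) = 0.17852
  P(5)·log₂(P(5)/Q(5)) = 0.4705·log₂(0.4705/0.01) = 2.61416

D_KL(P||Q) = 0.29141 - 0.00586 - 0.36270 + 0.17852 + 2.61416 = 2.71553 ≈ 2.7155 bits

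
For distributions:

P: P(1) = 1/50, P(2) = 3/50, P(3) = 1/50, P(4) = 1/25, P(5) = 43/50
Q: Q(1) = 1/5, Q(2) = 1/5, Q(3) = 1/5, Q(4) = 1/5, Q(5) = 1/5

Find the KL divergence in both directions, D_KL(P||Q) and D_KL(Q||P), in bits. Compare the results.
D_KL(P||Q) = 1.4798 bits, D_KL(Q||P) = 1.7197 bits. D_KL(Q||P) is larger than D_KL(P||Q) by 0.2399 bits; the two directions differ.

D_KL(P||Q) = Σ P(x) log₂(P(x)/Q(x))

Computing term by term:
  P(1)·log₂(P(1)/Q(1)) = (1/50)·log₂((1/50)/(1/5)) = -0.06644
  P(2)·log₂(P(2)/Q(2)) = (3/50)·log₂((3/50)/(1/5)) = -0.10422
  P(3)·log₂(P(3)/Q(3)) = (1/50)·log₂((1/50)/(1/5)) = -0.06644
  P(4)·log₂(P(4)/Q(4)) = (1/25)·log₂((1/25)/(1/5)) = -0.09288
  P(5)·log₂(P(5)/Q(5)) = (43/50)·log₂((43/50)/(1/5)) = 1.80973

D_KL(P||Q) = -0.06644 - 0.10422 - 0.06644 - 0.09288 + 1.80973 = 1.47975 ≈ 1.4798 bits

D_KL(Q||P) = Σ Q(x) log₂(Q(x)/P(x))

Computing term by term:
  Q(1)·log₂(Q(1)/P(1)) = (1/5)·log₂((1/5)/(1/50)) = 0.66439
  Q(2)·log₂(Q(2)/P(2)) = (1/5)·log₂((1/5)/(3/50)) = 0.34739
  Q(3)·log₂(Q(3)/P(3)) = (1/5)·log₂((1/5)/(1/50)) = 0.66439
  Q(4)·log₂(Q(4)/P(4)) = (1/5)·log₂((1/5)/(1/25)) = 0.46439
  Q(5)·log₂(Q(5)/P(5)) = (1/5)·log₂((1/5)/(43/50)) = -0.42087

D_KL(Q||P) = 0.66439 + 0.34739 + 0.66439 + 0.46439 - 0.42087 = 1.71969 ≈ 1.7197 bits

These are NOT equal (difference: 0.2399 bits). KL divergence is asymmetric: D_KL(P||Q) ≠ D_KL(Q||P) in general.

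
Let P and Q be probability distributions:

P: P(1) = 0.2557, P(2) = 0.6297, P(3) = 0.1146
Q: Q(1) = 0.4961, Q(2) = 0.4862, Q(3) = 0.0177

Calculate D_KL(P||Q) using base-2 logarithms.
0.2993 bits

D_KL(P||Q) = Σ P(x) log₂(P(x)/Q(x))

Computing term by term:
  P(1)·log₂(P(1)/Q(1)) = 0.2557·log₂(0.2557/0.4961) = -0.24449
  P(2)·log₂(P(2)/Q(2)) = 0.6297·log₂(0.6297/0.4862) = 0.23495
  P(3)·log₂(P(3)/Q(3)) = 0.1146·log₂(0.1146/0.0177) = 0.30882

D_KL(P||Q) = -0.24449 + 0.23495 + 0.30882 = 0.29928 ≈ 0.2993 bits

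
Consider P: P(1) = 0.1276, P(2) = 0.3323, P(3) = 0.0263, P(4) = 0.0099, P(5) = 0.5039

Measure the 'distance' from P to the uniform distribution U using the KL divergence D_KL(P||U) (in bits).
0.7125 bits

U(i) = 1/5 for all i

D_KL(P||U) = Σ P(x) log₂(P(x) / (1/5))
           = Σ P(x) log₂(P(x)) + log₂(5)
           = log₂(5) - H(P)

H(P) = -Σ P(x) log₂(P(x)):
  -P(1)·log₂(P(1)) = -(0.1276)·log₂(0.1276) = 0.37901
  -P(2)·log₂(P(2)) = -(0.3323)·log₂(0.3323) = 0.52817
  -P(3)·log₂(P(3)) = -(0.0263)·log₂(0.0263) = 0.13804
  -P(4)·log₂(P(4)) = -(0.0099)·log₂(0.0099) = 0.06592
  -P(5)·log₂(P(5)) = -(0.5039)·log₂(0.5039) = 0.49825
H(P) = 0.37901 + 0.52817 + 0.13804 + 0.06592 + 0.49825 = 1.60939 bits

log₂(5) = 2.32193 bits

D_KL(P||U) = 2.32193 - 1.60939 = 0.71254 ≈ 0.7125 bits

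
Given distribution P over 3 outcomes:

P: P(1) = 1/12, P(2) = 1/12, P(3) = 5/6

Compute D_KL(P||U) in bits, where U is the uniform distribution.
0.7683 bits

U(i) = 1/3 for all i

D_KL(P||U) = Σ P(x) log₂(P(x) / (1/3))
           = Σ P(x) log₂(P(x)) + log₂(3)
           = log₂(3) - H(P)

H(P) = -Σ P(x) log₂(P(x)):
  -P(1)·log₂(P(1)) = -(1/12)·log₂(1/12) = 0.29875
  -P(2)·log₂(P(2)) = -(1/12)·log₂(1/12) = 0.29875
  -P(3)·log₂(P(3)) = -(5/6)·log₂(5/6) = 0.21920
H(P) = 0.29875 + 0.29875 + 0.21920 = 0.81670 bits

log₂(3) = 1.58496 bits

D_KL(P||U) = 1.58496 - 0.81670 = 0.76826 ≈ 0.7683 bits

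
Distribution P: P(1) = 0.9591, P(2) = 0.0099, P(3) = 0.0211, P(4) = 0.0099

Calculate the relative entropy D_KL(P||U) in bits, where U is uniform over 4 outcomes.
1.6929 bits

U(i) = 1/4 for all i

D_KL(P||U) = Σ P(x) log₂(P(x) / (1/4))
           = Σ P(x) log₂(P(x)) + log₂(4)
           = log₂(4) - H(P)

H(P) = -Σ P(x) log₂(P(x)):
  -P(1)·log₂(P(1)) = -(0.9591)·log₂(0.9591) = 0.05778
  -P(2)·log₂(P(2)) = -(0.0099)·log₂(0.0099) = 0.06592
  -P(3)·log₂(P(3)) = -(0.0211)·log₂(0.0211) = 0.11746
  -P(4)·log₂(P(4)) = -(0.0099)·log₂(0.0099) = 0.06592
H(P) = 0.05778 + 0.06592 + 0.11746 + 0.06592 = 0.30708 bits

log₂(4) = 2.00000 bits

D_KL(P||U) = 2.00000 - 0.30708 = 1.69292 ≈ 1.6929 bits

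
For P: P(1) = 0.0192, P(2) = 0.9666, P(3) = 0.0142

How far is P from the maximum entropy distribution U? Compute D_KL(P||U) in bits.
1.3409 bits

U(i) = 1/3 for all i

D_KL(P||U) = Σ P(x) log₂(P(x) / (1/3))
           = Σ P(x) log₂(P(x)) + log₂(3)
           = log₂(3) - H(P)

H(P) = -Σ P(x) log₂(P(x)):
  -P(1)·log₂(P(1)) = -(0.0192)·log₂(0.0192) = 0.10949
  -P(2)·log₂(P(2)) = -(0.9666)·log₂(0.9666) = 0.04737
  -P(3)·log₂(P(3)) = -(0.0142)·log₂(0.0142) = 0.08716
H(P) = 0.10949 + 0.04737 + 0.08716 = 0.24402 bits

log₂(3) = 1.58496 bits

D_KL(P||U) = 1.58496 - 0.24402 = 1.34094 ≈ 1.3409 bits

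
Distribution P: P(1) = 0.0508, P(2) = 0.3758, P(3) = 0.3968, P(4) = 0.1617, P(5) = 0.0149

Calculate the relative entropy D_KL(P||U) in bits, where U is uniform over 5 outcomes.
0.5283 bits

U(i) = 1/5 for all i

D_KL(P||U) = Σ P(x) log₂(P(x) / (1/5))
           = Σ P(x) log₂(P(x)) + log₂(5)
           = log₂(5) - H(P)

H(P) = -Σ P(x) log₂(P(x)):
  -P(1)·log₂(P(1)) = -(0.0508)·log₂(0.0508) = 0.21839
  -P(2)·log₂(P(2)) = -(0.3758)·log₂(0.3758) = 0.53062
  -P(3)·log₂(P(3)) = -(0.3968)·log₂(0.3968) = 0.52914
  -P(4)·log₂(P(4)) = -(0.1617)·log₂(0.1617) = 0.42505
  -P(5)·log₂(P(5)) = -(0.0149)·log₂(0.0149) = 0.09042
H(P) = 0.21839 + 0.53062 + 0.52914 + 0.42505 + 0.09042 = 1.79362 bits

log₂(5) = 2.32193 bits

D_KL(P||U) = 2.32193 - 1.79362 = 0.52831 ≈ 0.5283 bits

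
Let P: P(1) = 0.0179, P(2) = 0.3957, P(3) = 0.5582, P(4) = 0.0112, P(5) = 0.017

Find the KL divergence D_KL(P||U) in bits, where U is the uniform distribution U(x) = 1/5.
1.0467 bits

U(i) = 1/5 for all i

D_KL(P||U) = Σ P(x) log₂(P(x) / (1/5))
           = Σ P(x) log₂(P(x)) + log₂(5)
           = log₂(5) - H(P)

H(P) = -Σ P(x) log₂(P(x)):
  -P(1)·log₂(P(1)) = -(0.0179)·log₂(0.0179) = 0.10389
  -P(2)·log₂(P(2)) = -(0.3957)·log₂(0.3957) = 0.52926
  -P(3)·log₂(P(3)) = -(0.5582)·log₂(0.5582) = 0.46953
  -P(4)·log₂(P(4)) = -(0.0112)·log₂(0.0112) = 0.07258
  -P(5)·log₂(P(5)) = -(0.017)·log₂(0.017) = 0.09993
H(P) = 0.10389 + 0.52926 + 0.46953 + 0.07258 + 0.09993 = 1.27519 bits

log₂(5) = 2.32193 bits

D_KL(P||U) = 2.32193 - 1.27519 = 1.04674 ≈ 1.0467 bits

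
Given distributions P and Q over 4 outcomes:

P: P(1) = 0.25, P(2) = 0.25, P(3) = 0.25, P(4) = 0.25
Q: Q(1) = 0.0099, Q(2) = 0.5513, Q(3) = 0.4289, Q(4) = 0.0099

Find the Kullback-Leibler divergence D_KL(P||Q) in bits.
1.8493 bits

D_KL(P||Q) = Σ P(x) log₂(P(x)/Q(x))

Computing term by term:
  P(1)·log₂(P(1)/Q(1)) = 0.25·log₂(0.25/0.0099) = 1.16459
  P(2)·log₂(P(2)/Q(2)) = 0.25·log₂(0.25/0.5513) = -0.28523
  P(3)·log₂(P(3)/Q(3)) = 0.25·log₂(0.25/0.4289) = -0.19468
  P(4)·log₂(P(4)/Q(4)) = 0.25·log₂(0.25/0.0099) = 1.16459

D_KL(P||Q) = 1.16459 - 0.28523 - 0.19468 + 1.16459 = 1.84927 ≈ 1.8493 bits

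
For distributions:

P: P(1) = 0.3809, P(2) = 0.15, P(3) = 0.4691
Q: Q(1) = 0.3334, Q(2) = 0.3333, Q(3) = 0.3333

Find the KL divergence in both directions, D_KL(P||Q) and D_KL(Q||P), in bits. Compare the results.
D_KL(P||Q) = 0.1317 bits, D_KL(Q||P) = 0.1555 bits. D_KL(Q||P) is larger than D_KL(P||Q) by 0.0238 bits; the two directions differ.

D_KL(P||Q) = Σ P(x) log₂(P(x)/Q(x))

Computing term by term:
  P(1)·log₂(P(1)/Q(1)) = 0.3809·log₂(0.3809/0.3334) = 0.07319
  P(2)·log₂(P(2)/Q(2)) = 0.15·log₂(0.15/0.3333) = -0.17278
  P(3)·log₂(P(3)/Q(3)) = 0.4691·log₂(0.4691/0.3333) = 0.23130

D_KL(P||Q) = 0.07319 - 0.17278 + 0.23130 = 0.13171 ≈ 0.1317 bits

D_KL(Q||P) = Σ Q(x) log₂(Q(x)/P(x))

Computing term by term:
  Q(1)·log₂(Q(1)/P(1)) = 0.3334·log₂(0.3334/0.3809) = -0.06407
  Q(2)·log₂(Q(2)/P(2)) = 0.3333·log₂(0.3333/0.15) = 0.38391
  Q(3)·log₂(Q(3)/P(3)) = 0.3333·log₂(0.3333/0.4691) = -0.16434

D_KL(Q||P) = -0.06407 + 0.38391 - 0.16434 = 0.15550 ≈ 0.1555 bits

These are NOT equal (difference: 0.0238 bits). KL divergence is asymmetric: D_KL(P||Q) ≠ D_KL(Q||P) in general.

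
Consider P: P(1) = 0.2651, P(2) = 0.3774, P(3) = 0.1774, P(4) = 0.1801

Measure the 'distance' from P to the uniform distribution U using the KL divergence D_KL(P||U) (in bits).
0.0737 bits

U(i) = 1/4 for all i

D_KL(P||U) = Σ P(x) log₂(P(x) / (1/4))
           = Σ P(x) log₂(P(x)) + log₂(4)
           = log₂(4) - H(P)

H(P) = -Σ P(x) log₂(P(x)):
  -P(1)·log₂(P(1)) = -(0.2651)·log₂(0.2651) = 0.50777
  -P(2)·log₂(P(2)) = -(0.3774)·log₂(0.3774) = 0.53056
  -P(3)·log₂(P(3)) = -(0.1774)·log₂(0.1774) = 0.44260
  -P(4)·log₂(P(4)) = -(0.1801)·log₂(0.1801) = 0.44541
H(P) = 0.50777 + 0.53056 + 0.44260 + 0.44541 = 1.92634 bits

log₂(4) = 2.00000 bits

D_KL(P||U) = 2.00000 - 1.92634 = 0.07366 ≈ 0.0737 bits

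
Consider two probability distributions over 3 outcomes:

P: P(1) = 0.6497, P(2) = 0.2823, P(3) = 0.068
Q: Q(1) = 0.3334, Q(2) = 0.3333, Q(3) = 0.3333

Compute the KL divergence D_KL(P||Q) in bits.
0.4018 bits

D_KL(P||Q) = Σ P(x) log₂(P(x)/Q(x))

Computing term by term:
  P(1)·log₂(P(1)/Q(1)) = 0.6497·log₂(0.6497/0.3334) = 0.62535
  P(2)·log₂(P(2)/Q(2)) = 0.2823·log₂(0.2823/0.3333) = -0.06764
  P(3)·log₂(P(3)/Q(3)) = 0.068·log₂(0.068/0.3333) = -0.15594

D_KL(P||Q) = 0.62535 - 0.06764 - 0.15594 = 0.40177 ≈ 0.4018 bits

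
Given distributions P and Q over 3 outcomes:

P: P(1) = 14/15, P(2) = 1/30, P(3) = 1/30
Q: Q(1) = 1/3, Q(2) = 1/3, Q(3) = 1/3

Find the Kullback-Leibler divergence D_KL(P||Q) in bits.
1.1649 bits

D_KL(P||Q) = Σ P(x) log₂(P(x)/Q(x))

Computing term by term:
  P(1)·log₂(P(1)/Q(1)) = (14/15)·log₂((14/15)/(1/3)) = 1.38640
  P(2)·log₂(P(2)/Q(2)) = (1/30)·log₂((1/30)/(1/3)) = -0.11073
  P(3)·log₂(P(3)/Q(3)) = (1/30)·log₂((1/30)/(1/3)) = -0.11073

D_KL(P||Q) = 1.38640 - 0.11073 - 0.11073 = 1.16494 ≈ 1.1649 bits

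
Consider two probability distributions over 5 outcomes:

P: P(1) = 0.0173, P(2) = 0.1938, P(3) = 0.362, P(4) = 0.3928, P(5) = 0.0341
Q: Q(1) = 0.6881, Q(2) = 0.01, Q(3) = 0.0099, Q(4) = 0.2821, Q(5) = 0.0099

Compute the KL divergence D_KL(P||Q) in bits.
2.8650 bits

D_KL(P||Q) = Σ P(x) log₂(P(x)/Q(x))

Computing term by term:
  P(1)·log₂(P(1)/Q(1)) = 0.0173·log₂(0.0173/0.6881) = -0.09193
  P(2)·log₂(P(2)/Q(2)) = 0.1938·log₂(0.1938/0.01) = 0.82879
  P(3)·log₂(P(3)/Q(3)) = 0.362·log₂(0.362/0.0099) = 1.87966
  P(4)·log₂(P(4)/Q(4)) = 0.3928·log₂(0.3928/0.2821) = 0.18760
  P(5)·log₂(P(5)/Q(5)) = 0.0341·log₂(0.0341/0.0099) = 0.06084

D_KL(P||Q) = -0.09193 + 0.82879 + 1.87966 + 0.18760 + 0.06084 = 2.86496 ≈ 2.8650 bits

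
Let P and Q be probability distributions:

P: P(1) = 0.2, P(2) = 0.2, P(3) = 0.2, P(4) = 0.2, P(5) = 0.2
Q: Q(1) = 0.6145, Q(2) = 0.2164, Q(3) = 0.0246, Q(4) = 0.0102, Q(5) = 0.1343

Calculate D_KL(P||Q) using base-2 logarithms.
1.2316 bits

D_KL(P||Q) = Σ P(x) log₂(P(x)/Q(x))

Computing term by term:
  P(1)·log₂(P(1)/Q(1)) = 0.2·log₂(0.2/0.6145) = -0.32388
  P(2)·log₂(P(2)/Q(2)) = 0.2·log₂(0.2/0.2164) = -0.02274
  P(3)·log₂(P(3)/Q(3)) = 0.2·log₂(0.2/0.0246) = 0.60465
  P(4)·log₂(P(4)/Q(4)) = 0.2·log₂(0.2/0.0102) = 0.85867
  P(5)·log₂(P(5)/Q(5)) = 0.2·log₂(0.2/0.1343) = 0.11491

D_KL(P||Q) = -0.32388 - 0.02274 + 0.60465 + 0.85867 + 0.11491 = 1.23161 ≈ 1.2316 bits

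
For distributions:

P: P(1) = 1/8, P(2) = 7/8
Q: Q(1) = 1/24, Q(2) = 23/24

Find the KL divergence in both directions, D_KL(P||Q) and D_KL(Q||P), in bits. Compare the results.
D_KL(P||Q) = 0.0833 bits, D_KL(Q||P) = 0.0597 bits. D_KL(P||Q) is larger than D_KL(Q||P) by 0.0236 bits; the two directions differ.

D_KL(P||Q) = Σ P(x) log₂(P(x)/Q(x))

Computing term by term:
  P(1)·log₂(P(1)/Q(1)) = (1/8)·log₂((1/8)/(1/24)) = 0.19812
  P(2)·log₂(P(2)/Q(2)) = (7/8)·log₂((7/8)/(23/24)) = -0.11484

D_KL(P||Q) = 0.19812 - 0.11484 = 0.08328 ≈ 0.0833 bits

D_KL(Q||P) = Σ Q(x) log₂(Q(x)/P(x))

Computing term by term:
  Q(1)·log₂(Q(1)/P(1)) = (1/24)·log₂((1/24)/(1/8)) = -0.06604
  Q(2)·log₂(Q(2)/P(2)) = (23/24)·log₂((23/24)/(7/8)) = 0.12578

D_KL(Q||P) = -0.06604 + 0.12578 = 0.05974 ≈ 0.0597 bits

These are NOT equal (difference: 0.0236 bits). KL divergence is asymmetric: D_KL(P||Q) ≠ D_KL(Q||P) in general.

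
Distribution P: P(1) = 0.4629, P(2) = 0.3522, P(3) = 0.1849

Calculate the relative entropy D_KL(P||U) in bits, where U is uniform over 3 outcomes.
0.0901 bits

U(i) = 1/3 for all i

D_KL(P||U) = Σ P(x) log₂(P(x) / (1/3))
           = Σ P(x) log₂(P(x)) + log₂(3)
           = log₂(3) - H(P)

H(P) = -Σ P(x) log₂(P(x)):
  -P(1)·log₂(P(1)) = -(0.4629)·log₂(0.4629) = 0.51439
  -P(2)·log₂(P(2)) = -(0.3522)·log₂(0.3522) = 0.53025
  -P(3)·log₂(P(3)) = -(0.1849)·log₂(0.1849) = 0.45027
H(P) = 0.51439 + 0.53025 + 0.45027 = 1.49491 bits

log₂(3) = 1.58496 bits

D_KL(P||U) = 1.58496 - 1.49491 = 0.09005 ≈ 0.0901 bits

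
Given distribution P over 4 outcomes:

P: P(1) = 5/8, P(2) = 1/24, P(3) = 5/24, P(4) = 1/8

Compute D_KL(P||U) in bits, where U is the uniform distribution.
0.5387 bits

U(i) = 1/4 for all i

D_KL(P||U) = Σ P(x) log₂(P(x) / (1/4))
           = Σ P(x) log₂(P(x)) + log₂(4)
           = log₂(4) - H(P)

H(P) = -Σ P(x) log₂(P(x)):
  -P(1)·log₂(P(1)) = -(5/8)·log₂(5/8) = 0.42379
  -P(2)·log₂(P(2)) = -(1/24)·log₂(1/24) = 0.19104
  -P(3)·log₂(P(3)) = -(5/24)·log₂(5/24) = 0.47147
  -P(4)·log₂(P(4)) = -(1/8)·log₂(1/8) = 0.37500
H(P) = 0.42379 + 0.19104 + 0.47147 + 0.37500 = 1.46130 bits

log₂(4) = 2.00000 bits

D_KL(P||U) = 2.00000 - 1.46130 = 0.53870 ≈ 0.5387 bits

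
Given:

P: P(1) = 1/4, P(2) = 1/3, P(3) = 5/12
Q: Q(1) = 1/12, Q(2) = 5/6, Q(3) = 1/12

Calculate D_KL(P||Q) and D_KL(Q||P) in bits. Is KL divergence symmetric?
D_KL(P||Q) = 0.9231 bits, D_KL(Q||P) = 0.7760 bits. No, KL divergence is not symmetric.

D_KL(P||Q) = Σ P(x) log₂(P(x)/Q(x))

Computing term by term:
  P(1)·log₂(P(1)/Q(1)) = (1/4)·log₂((1/4)/(1/12)) = 0.39624
  P(2)·log₂(P(2)/Q(2)) = (1/3)·log₂((1/3)/(5/6)) = -0.44064
  P(3)·log₂(P(3)/Q(3)) = (5/12)·log₂((5/12)/(1/12)) = 0.96747

D_KL(P||Q) = 0.39624 - 0.44064 + 0.96747 = 0.92307 ≈ 0.9231 bits

D_KL(Q||P) = Σ Q(x) log₂(Q(x)/P(x))

Computing term by term:
  Q(1)·log₂(Q(1)/P(1)) = (1/12)·log₂((1/12)/(1/4)) = -0.13208
  Q(2)·log₂(Q(2)/P(2)) = (5/6)·log₂((5/6)/(1/3)) = 1.10161
  Q(3)·log₂(Q(3)/P(3)) = (1/12)·log₂((1/12)/(5/12)) = -0.19349

D_KL(Q||P) = -0.13208 + 1.10161 - 0.19349 = 0.77604 ≈ 0.7760 bits

These are NOT equal (difference: 0.1471 bits). KL divergence is asymmetric: D_KL(P||Q) ≠ D_KL(Q||P) in general.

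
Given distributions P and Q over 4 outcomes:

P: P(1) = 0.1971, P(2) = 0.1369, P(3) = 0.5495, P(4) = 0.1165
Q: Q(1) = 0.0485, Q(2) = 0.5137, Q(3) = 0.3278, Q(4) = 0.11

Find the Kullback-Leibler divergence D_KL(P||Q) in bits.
0.5567 bits

D_KL(P||Q) = Σ P(x) log₂(P(x)/Q(x))

Computing term by term:
  P(1)·log₂(P(1)/Q(1)) = 0.1971·log₂(0.1971/0.0485) = 0.39871
  P(2)·log₂(P(2)/Q(2)) = 0.1369·log₂(0.1369/0.5137) = -0.26118
  P(3)·log₂(P(3)/Q(3)) = 0.5495·log₂(0.5495/0.3278) = 0.40954
  P(4)·log₂(P(4)/Q(4)) = 0.1165·log₂(0.1165/0.11) = 0.00965

D_KL(P||Q) = 0.39871 - 0.26118 + 0.40954 + 0.00965 = 0.55672 ≈ 0.5567 bits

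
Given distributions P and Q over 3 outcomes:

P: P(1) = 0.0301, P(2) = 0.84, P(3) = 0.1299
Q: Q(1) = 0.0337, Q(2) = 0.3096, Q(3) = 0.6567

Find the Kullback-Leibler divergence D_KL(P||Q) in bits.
0.9010 bits

D_KL(P||Q) = Σ P(x) log₂(P(x)/Q(x))

Computing term by term:
  P(1)·log₂(P(1)/Q(1)) = 0.0301·log₂(0.0301/0.0337) = -0.00491
  P(2)·log₂(P(2)/Q(2)) = 0.84·log₂(0.84/0.3096) = 1.20959
  P(3)·log₂(P(3)/Q(3)) = 0.1299·log₂(0.1299/0.6567) = -0.30368

D_KL(P||Q) = -0.00491 + 1.20959 - 0.30368 = 0.90100 ≈ 0.9010 bits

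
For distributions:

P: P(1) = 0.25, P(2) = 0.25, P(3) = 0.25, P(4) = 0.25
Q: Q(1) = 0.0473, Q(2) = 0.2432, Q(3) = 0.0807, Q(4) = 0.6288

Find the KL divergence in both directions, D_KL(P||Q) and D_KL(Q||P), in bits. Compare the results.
D_KL(P||Q) = 0.6856 bits, D_KL(Q||P) = 0.5818 bits. D_KL(P||Q) is larger than D_KL(Q||P) by 0.1038 bits; the two directions differ.

D_KL(P||Q) = Σ P(x) log₂(P(x)/Q(x))

Computing term by term:
  P(1)·log₂(P(1)/Q(1)) = 0.25·log₂(0.25/0.0473) = 0.60050
  P(2)·log₂(P(2)/Q(2)) = 0.25·log₂(0.25/0.2432) = 0.00995
  P(3)·log₂(P(3)/Q(3)) = 0.25·log₂(0.25/0.0807) = 0.40782
  P(4)·log₂(P(4)/Q(4)) = 0.25·log₂(0.25/0.6288) = -0.33267

D_KL(P||Q) = 0.60050 + 0.00995 + 0.40782 - 0.33267 = 0.68560 ≈ 0.6856 bits

D_KL(Q||P) = Σ Q(x) log₂(Q(x)/P(x))

Computing term by term:
  Q(1)·log₂(Q(1)/P(1)) = 0.0473·log₂(0.0473/0.25) = -0.11362
  Q(2)·log₂(Q(2)/P(2)) = 0.2432·log₂(0.2432/0.25) = -0.00968
  Q(3)·log₂(Q(3)/P(3)) = 0.0807·log₂(0.0807/0.25) = -0.13164
  Q(4)·log₂(Q(4)/P(4)) = 0.6288·log₂(0.6288/0.25) = 0.83673

D_KL(Q||P) = -0.11362 - 0.00968 - 0.13164 + 0.83673 = 0.58179 ≈ 0.5818 bits

These are NOT equal (difference: 0.1038 bits). KL divergence is asymmetric: D_KL(P||Q) ≠ D_KL(Q||P) in general.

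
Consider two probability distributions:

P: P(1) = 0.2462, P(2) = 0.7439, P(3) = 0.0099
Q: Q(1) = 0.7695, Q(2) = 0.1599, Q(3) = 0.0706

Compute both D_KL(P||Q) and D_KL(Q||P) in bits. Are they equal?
D_KL(P||Q) = 1.2171 bits, D_KL(Q||P) = 1.1106 bits. No, they are not equal.

D_KL(P||Q) = Σ P(x) log₂(P(x)/Q(x))

Computing term by term:
  P(1)·log₂(P(1)/Q(1)) = 0.2462·log₂(0.2462/0.7695) = -0.40478
  P(2)·log₂(P(2)/Q(2)) = 0.7439·log₂(0.7439/0.1599) = 1.64992
  P(3)·log₂(P(3)/Q(3)) = 0.0099·log₂(0.0099/0.0706) = -0.02806

D_KL(P||Q) = -0.40478 + 1.64992 - 0.02806 = 1.21708 ≈ 1.2171 bits

D_KL(Q||P) = Σ Q(x) log₂(Q(x)/P(x))

Computing term by term:
  Q(1)·log₂(Q(1)/P(1)) = 0.7695·log₂(0.7695/0.2462) = 1.26513
  Q(2)·log₂(Q(2)/P(2)) = 0.1599·log₂(0.1599/0.7439) = -0.35465
  Q(3)·log₂(Q(3)/P(3)) = 0.0706·log₂(0.0706/0.0099) = 0.20009

D_KL(Q||P) = 1.26513 - 0.35465 + 0.20009 = 1.11057 ≈ 1.1106 bits

These are NOT equal (difference: 0.1065 bits). KL divergence is asymmetric: D_KL(P||Q) ≠ D_KL(Q||P) in general.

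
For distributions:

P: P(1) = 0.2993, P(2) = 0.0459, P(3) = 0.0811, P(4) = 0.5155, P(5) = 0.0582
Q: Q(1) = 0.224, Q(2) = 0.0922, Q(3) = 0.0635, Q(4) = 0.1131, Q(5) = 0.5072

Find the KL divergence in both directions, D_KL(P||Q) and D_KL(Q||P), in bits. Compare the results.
D_KL(P||Q) = 1.0539 bits, D_KL(Q||P) = 1.3134 bits. D_KL(Q||P) is larger than D_KL(P||Q) by 0.2595 bits; the two directions differ.

D_KL(P||Q) = Σ P(x) log₂(P(x)/Q(x))

Computing term by term:
  P(1)·log₂(P(1)/Q(1)) = 0.2993·log₂(0.2993/0.224) = 0.12514
  P(2)·log₂(P(2)/Q(2)) = 0.0459·log₂(0.0459/0.0922) = -0.04619
  P(3)·log₂(P(3)/Q(3)) = 0.0811·log₂(0.0811/0.0635) = 0.02862
  P(4)·log₂(P(4)/Q(4)) = 0.5155·log₂(0.5155/0.1131) = 1.12811
  P(5)·log₂(P(5)/Q(5)) = 0.0582·log₂(0.0582/0.5072) = -0.18179

D_KL(P||Q) = 0.12514 - 0.04619 + 0.02862 + 1.12811 - 0.18179 = 1.05389 ≈ 1.0539 bits

D_KL(Q||P) = Σ Q(x) log₂(Q(x)/P(x))

Computing term by term:
  Q(1)·log₂(Q(1)/P(1)) = 0.224·log₂(0.224/0.2993) = -0.09365
  Q(2)·log₂(Q(2)/P(2)) = 0.0922·log₂(0.0922/0.0459) = 0.09278
  Q(3)·log₂(Q(3)/P(3)) = 0.0635·log₂(0.0635/0.0811) = -0.02241
  Q(4)·log₂(Q(4)/P(4)) = 0.1131·log₂(0.1131/0.5155) = -0.24751
  Q(5)·log₂(Q(5)/P(5)) = 0.5072·log₂(0.5072/0.0582) = 1.58422

D_KL(Q||P) = -0.09365 + 0.09278 - 0.02241 - 0.24751 + 1.58422 = 1.31343 ≈ 1.3134 bits

These are NOT equal (difference: 0.2595 bits). KL divergence is asymmetric: D_KL(P||Q) ≠ D_KL(Q||P) in general.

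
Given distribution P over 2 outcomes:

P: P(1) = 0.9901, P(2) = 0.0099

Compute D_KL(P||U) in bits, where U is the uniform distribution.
0.9199 bits

U(i) = 1/2 for all i

D_KL(P||U) = Σ P(x) log₂(P(x) / (1/2))
           = Σ P(x) log₂(P(x)) + log₂(2)
           = log₂(2) - H(P)

H(P) = -Σ P(x) log₂(P(x)):
  -P(1)·log₂(P(1)) = -(0.9901)·log₂(0.9901) = 0.01421
  -P(2)·log₂(P(2)) = -(0.0099)·log₂(0.0099) = 0.06592
H(P) = 0.01421 + 0.06592 = 0.08013 bits

log₂(2) = 1.00000 bits

D_KL(P||U) = 1.00000 - 0.08013 = 0.91987 ≈ 0.9199 bits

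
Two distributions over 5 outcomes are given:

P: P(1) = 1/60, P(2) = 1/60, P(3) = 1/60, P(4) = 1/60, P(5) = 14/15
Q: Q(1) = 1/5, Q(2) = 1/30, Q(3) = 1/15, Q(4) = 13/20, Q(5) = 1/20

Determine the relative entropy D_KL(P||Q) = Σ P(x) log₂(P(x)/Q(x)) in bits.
3.7431 bits

D_KL(P||Q) = Σ P(x) log₂(P(x)/Q(x))

Computing term by term:
  P(1)·log₂(P(1)/Q(1)) = (1/60)·log₂((1/60)/(1/5)) = -0.05975
  P(2)·log₂(P(2)/Q(2)) = (1/60)·log₂((1/60)/(1/30)) = -0.01667
  P(3)·log₂(P(3)/Q(3)) = (1/60)·log₂((1/60)/(1/15)) = -0.03333
  P(4)·log₂(P(4)/Q(4)) = (1/60)·log₂((1/60)/(13/20)) = -0.08809
  P(5)·log₂(P(5)/Q(5)) = (14/15)·log₂((14/15)/(1/20)) = 3.94090

D_KL(P||Q) = -0.05975 - 0.01667 - 0.03333 - 0.08809 + 3.94090 = 3.74306 ≈ 3.7431 bits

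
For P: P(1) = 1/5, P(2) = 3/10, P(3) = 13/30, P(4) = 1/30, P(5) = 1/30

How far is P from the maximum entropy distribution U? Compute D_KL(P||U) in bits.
0.4865 bits

U(i) = 1/5 for all i

D_KL(P||U) = Σ P(x) log₂(P(x) / (1/5))
           = Σ P(x) log₂(P(x)) + log₂(5)
           = log₂(5) - H(P)

H(P) = -Σ P(x) log₂(P(x)):
  -P(1)·log₂(P(1)) = -(1/5)·log₂(1/5) = 0.46439
  -P(2)·log₂(P(2)) = -(3/10)·log₂(3/10) = 0.52109
  -P(3)·log₂(P(3)) = -(13/30)·log₂(13/30) = 0.52280
  -P(4)·log₂(P(4)) = -(1/30)·log₂(1/30) = 0.16356
  -P(5)·log₂(P(5)) = -(1/30)·log₂(1/30) = 0.16356
H(P) = 0.46439 + 0.52109 + 0.52280 + 0.16356 + 0.16356 = 1.83540 bits

log₂(5) = 2.32193 bits

D_KL(P||U) = 2.32193 - 1.83540 = 0.48653 ≈ 0.4865 bits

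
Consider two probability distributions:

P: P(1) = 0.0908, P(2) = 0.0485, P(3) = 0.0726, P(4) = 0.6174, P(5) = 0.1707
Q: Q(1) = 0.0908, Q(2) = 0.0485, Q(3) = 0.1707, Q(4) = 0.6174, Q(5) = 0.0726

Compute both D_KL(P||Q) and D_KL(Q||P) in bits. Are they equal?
D_KL(P||Q) = 0.1210 bits, D_KL(Q||P) = 0.1210 bits. Yes, in this case they are equal (although KL divergence is not symmetric in general).

D_KL(P||Q) = Σ P(x) log₂(P(x)/Q(x))

Computing term by term:
  P(1)·log₂(P(1)/Q(1)) = 0.0908·log₂(0.0908/0.0908) = 0.00000
  P(2)·log₂(P(2)/Q(2)) = 0.0485·log₂(0.0485/0.0485) = 0.00000
  P(3)·log₂(P(3)/Q(3)) = 0.0726·log₂(0.0726/0.1707) = -0.08955
  P(4)·log₂(P(4)/Q(4)) = 0.6174·log₂(0.6174/0.6174) = 0.00000
  P(5)·log₂(P(5)/Q(5)) = 0.1707·log₂(0.1707/0.0726) = 0.21055

D_KL(P||Q) = 0.00000 + 0.00000 - 0.08955 + 0.00000 + 0.21055 = 0.12100 ≈ 0.1210 bits

D_KL(Q||P) = Σ Q(x) log₂(Q(x)/P(x))

Computing term by term:
  Q(1)·log₂(Q(1)/P(1)) = 0.0908·log₂(0.0908/0.0908) = 0.00000
  Q(2)·log₂(Q(2)/P(2)) = 0.0485·log₂(0.0485/0.0485) = 0.00000
  Q(3)·log₂(Q(3)/P(3)) = 0.1707·log₂(0.1707/0.0726) = 0.21055
  Q(4)·log₂(Q(4)/P(4)) = 0.6174·log₂(0.6174/0.6174) = 0.00000
  Q(5)·log₂(Q(5)/P(5)) = 0.0726·log₂(0.0726/0.1707) = -0.08955

D_KL(Q||P) = 0.00000 + 0.00000 + 0.21055 + 0.00000 - 0.08955 = 0.12100 ≈ 0.1210 bits

These ARE equal here. Q is P with outcomes relabeled (Q(3) = P(5), Q(5) = P(3)) by a relabeling that is its own inverse, so the two sums contain exactly the same terms in a different order. This is a special case — KL divergence is not symmetric in general: D_KL(P||Q) ≠ D_KL(Q||P) for most P, Q.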